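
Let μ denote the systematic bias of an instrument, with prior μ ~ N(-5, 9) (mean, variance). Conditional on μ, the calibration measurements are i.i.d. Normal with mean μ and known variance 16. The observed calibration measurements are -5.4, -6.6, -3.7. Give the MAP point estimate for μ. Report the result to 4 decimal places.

μ̂_MAP = -5.1465

n = 3; x̄ = ((-5.4) + (-6.6) + (-3.7))/3 = -15.7/3 = -157/30 ≈ -5.2333.
For a Normal prior and Normal likelihood with known variance, the posterior is Normal; its mode equals its mean, the precision-weighted average.
Prior precision 1/σ₀² = 1/9; data precision n/σ² = 3/16 = 0.1875.
μ̂ = ((1/9)·(-5) + 0.1875·(-157/30)) / (1/9 + 0.1875) = (-2213/1440)/(43/144) = -2213/430 ≈ -5.1465.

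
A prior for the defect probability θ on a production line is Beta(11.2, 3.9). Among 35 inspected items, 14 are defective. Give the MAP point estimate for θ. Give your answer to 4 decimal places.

θ̂_MAP = 0.5031

Prior: Beta(11.2, 3.9).
Data: 14 successes in 35 trials. The binomial likelihood contributes θ^14(1−θ)^21, so the posterior is Beta(11.2+14, 3.9+21) = Beta(25.2, 24.9).
For Beta(a, b) with a, b > 1 the mode is (a−1)/(a+b−2) = 24.2/48.1 ≈ 0.5031.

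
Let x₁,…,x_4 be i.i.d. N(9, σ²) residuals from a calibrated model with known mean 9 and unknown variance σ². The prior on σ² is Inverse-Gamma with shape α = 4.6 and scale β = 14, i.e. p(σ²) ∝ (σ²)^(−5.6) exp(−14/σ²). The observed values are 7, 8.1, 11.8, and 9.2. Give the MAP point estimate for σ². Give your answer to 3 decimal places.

Sum of squared deviations about the known mean: SS = (7−9)² + (8.1−9)² + (11.8−9)² + (9.2−9)² = 12.69.
The Normal likelihood contributes (σ²)^(−n/2) exp(−SS/(2σ²)), so the posterior is Inverse-Gamma(α + n/2, β + SS/2) = Inverse-Gamma(6.6, 20.345).
The mode of Inverse-Gamma(a, b) is b/(a+1) = 20.345/7.6 ≈ 2.677.

σ̂²_MAP = 2.677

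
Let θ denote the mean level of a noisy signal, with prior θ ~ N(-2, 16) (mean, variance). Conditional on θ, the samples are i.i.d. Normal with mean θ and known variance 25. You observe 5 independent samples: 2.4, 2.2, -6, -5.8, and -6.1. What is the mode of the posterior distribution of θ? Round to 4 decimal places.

n = 5; x̄ = (2.4 + 2.2 + (-6) + (-5.8) + (-6.1))/5 = -13.3/5 = -2.66.
For a Normal prior and Normal likelihood with known variance, the posterior is Normal; its mode equals its mean, the precision-weighted average.
Prior precision 1/σ₀² = 1/16 = 0.0625; data precision n/σ² = 5/25 = 0.2.
θ̂ = (0.0625·(-2) + 0.2·(-2.66)) / (0.0625 + 0.2) = (-0.657)/0.2625 = -438/175 ≈ -2.5029.

θ̂_MAP = -2.5029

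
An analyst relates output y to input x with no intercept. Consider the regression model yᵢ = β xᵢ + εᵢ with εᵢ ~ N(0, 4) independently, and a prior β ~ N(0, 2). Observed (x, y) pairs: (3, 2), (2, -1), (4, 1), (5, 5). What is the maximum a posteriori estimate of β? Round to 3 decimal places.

log p(β | y) = −Σ(yᵢ − βxᵢ)²/(2·4) − β²/(2·2) + const.
Setting the derivative to zero: Σxᵢ(yᵢ − βxᵢ)/4 − β/2 = 0, so β = Σxᵢyᵢ / (Σxᵢ² + σ²/τ²).
Σxᵢyᵢ = 3·2 + 2·(-1) + 4·1 + 5·5 = 33; Σxᵢ² = 54; σ²/τ² = 2.
β̂_MAP = 33 / (54 + 2) = 33/56 ≈ 0.589.

β̂_MAP = 0.589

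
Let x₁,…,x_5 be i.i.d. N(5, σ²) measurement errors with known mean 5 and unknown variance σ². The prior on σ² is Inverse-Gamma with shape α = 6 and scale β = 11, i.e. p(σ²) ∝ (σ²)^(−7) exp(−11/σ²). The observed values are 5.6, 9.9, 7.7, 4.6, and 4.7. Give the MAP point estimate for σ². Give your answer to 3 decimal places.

Sum of squared deviations about the known mean: SS = (5.6−5)² + (9.9−5)² + (7.7−5)² + (4.6−5)² + (4.7−5)² = 31.91.
The Normal likelihood contributes (σ²)^(−n/2) exp(−SS/(2σ²)), so the posterior is Inverse-Gamma(α + n/2, β + SS/2) = Inverse-Gamma(8.5, 26.955).
The mode of Inverse-Gamma(a, b) is b/(a+1) = 26.955/9.5 ≈ 2.837.

σ̂²_MAP = 2.837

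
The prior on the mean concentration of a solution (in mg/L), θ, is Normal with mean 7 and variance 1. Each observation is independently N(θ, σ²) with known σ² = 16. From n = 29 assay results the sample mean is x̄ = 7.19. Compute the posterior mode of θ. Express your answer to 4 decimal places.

n = 29, x̄ = 7.19.
For a Normal prior and Normal likelihood with known variance, the posterior is Normal; its mode equals its mean, the precision-weighted average.
Prior precision 1/σ₀² = 1/1 = 1; data precision n/σ² = 29/16 = 1.8125.
θ̂ = (1·7 + 1.8125·7.19) / (1 + 1.8125) = 20.031875/2.8125 = 32051/4500 ≈ 7.1224.

θ̂_MAP = 7.1224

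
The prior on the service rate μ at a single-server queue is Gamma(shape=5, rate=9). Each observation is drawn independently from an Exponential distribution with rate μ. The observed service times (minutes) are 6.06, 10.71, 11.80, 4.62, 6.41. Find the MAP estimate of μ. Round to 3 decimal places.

The Exponential(rate=μ) likelihood is ∝ μ^n e^(−μΣtᵢ). Here n = 5 and Σtᵢ = 6.06 + 10.71 + 11.80 + 4.62 + 6.41 = 39.60.
Posterior ∝ μ^4e^(−9μ) · μ^5e^(−39.60μ) = μ^9e^(−48.60μ), i.e. Gamma(10, 48.60).
Mode = (a−1)/b = 9/48.60 ≈ 0.185.

μ̂_MAP = 0.185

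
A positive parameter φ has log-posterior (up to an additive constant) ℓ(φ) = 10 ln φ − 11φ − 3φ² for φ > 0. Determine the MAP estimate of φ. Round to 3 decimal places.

ℓ'(φ) = 10/φ − 11 − 6φ. Setting this to zero and multiplying by φ: 6φ² + 11φ − 10 = 0.
φ = (−11 + √(11² + 4·6·10)) / (2·6) = (−11 + √361) / 12 = (−11 + 19)/12 = 2/3.
ℓ''(φ) = −10/φ² − 6 < 0, confirming a maximum.

φ̂_MAP = 0.667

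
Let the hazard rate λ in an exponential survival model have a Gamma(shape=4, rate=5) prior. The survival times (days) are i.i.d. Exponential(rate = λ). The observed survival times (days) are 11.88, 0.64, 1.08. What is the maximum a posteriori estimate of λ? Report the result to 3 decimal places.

The Exponential(rate=λ) likelihood is ∝ λ^n e^(−λΣtᵢ). Here n = 3 and Σtᵢ = 11.88 + 0.64 + 1.08 = 13.60.
Posterior ∝ λ^3e^(−5λ) · λ^3e^(−13.60λ) = λ^6e^(−18.60λ), i.e. Gamma(7, 18.60).
Mode = (a−1)/b = 6/18.60 ≈ 0.323.

λ̂_MAP = 0.323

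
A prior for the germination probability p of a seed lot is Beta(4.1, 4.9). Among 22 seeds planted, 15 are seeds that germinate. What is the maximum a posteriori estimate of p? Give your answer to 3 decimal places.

Prior: Beta(4.1, 4.9).
Data: 15 successes in 22 trials. The binomial likelihood contributes p^15(1−p)^7, so the posterior is Beta(4.1+15, 4.9+7) = Beta(19.1, 11.9).
For Beta(a, b) with a, b > 1 the mode is (a−1)/(a+b−2) = 18.1/29 ≈ 0.624.

p̂_MAP = 0.624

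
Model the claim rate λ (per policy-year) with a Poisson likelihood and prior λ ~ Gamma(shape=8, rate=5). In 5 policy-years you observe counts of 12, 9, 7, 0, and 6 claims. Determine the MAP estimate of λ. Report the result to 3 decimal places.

λ̂_MAP = 4.100

Σxᵢ = 12+9+7+0+6 = 34, with n = 5.
Posterior ∝ λ^7e^(−5λ) · λ^34e^(−5λ) = λ^41e^(−10λ), i.e. Gamma(shape=42, rate=10).
The mode of a Gamma(a, b) with a ≥ 1 (shape–rate) is (a−1)/b = 41/10 ≈ 4.100.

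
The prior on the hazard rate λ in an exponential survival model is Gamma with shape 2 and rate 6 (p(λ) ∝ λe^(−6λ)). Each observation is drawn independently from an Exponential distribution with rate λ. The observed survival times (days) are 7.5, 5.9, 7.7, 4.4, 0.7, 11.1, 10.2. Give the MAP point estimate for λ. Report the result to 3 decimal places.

λ̂_MAP = 0.150

The Exponential(rate=λ) likelihood is ∝ λ^n e^(−λΣtᵢ). Here n = 7 and Σtᵢ = 7.5 + 5.9 + 7.7 + 4.4 + 0.7 + 11.1 + 10.2 = 47.5.
Posterior ∝ λe^(−6λ) · λ^7e^(−47.5λ) = λ^8e^(−53.5λ), i.e. Gamma(9, 53.5).
Mode = (a−1)/b = 8/53.5 ≈ 0.150.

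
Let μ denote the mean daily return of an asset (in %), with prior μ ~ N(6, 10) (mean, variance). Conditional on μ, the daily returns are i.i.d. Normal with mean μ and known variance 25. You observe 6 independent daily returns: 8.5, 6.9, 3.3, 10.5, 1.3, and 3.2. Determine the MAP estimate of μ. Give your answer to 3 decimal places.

n = 6; x̄ = (8.5 + 6.9 + 3.3 + 10.5 + 1.3 + 3.2)/6 = 33.7/6 = 337/60 ≈ 5.6167.
For a Normal prior and Normal likelihood with known variance, the posterior is Normal; its mode equals its mean, the precision-weighted average.
Prior precision 1/σ₀² = 1/10 = 0.1; data precision n/σ² = 6/25 = 0.24.
μ̂ = (0.1·6 + 0.24·(337/60)) / (0.1 + 0.24) = 1.948/0.34 = 487/85 ≈ 5.729.

μ̂_MAP = 5.729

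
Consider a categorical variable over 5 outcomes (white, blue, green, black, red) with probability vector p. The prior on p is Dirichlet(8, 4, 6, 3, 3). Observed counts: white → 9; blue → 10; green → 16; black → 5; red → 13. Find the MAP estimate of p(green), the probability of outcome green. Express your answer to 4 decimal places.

The posterior is Dirichlet(αᵢ + nᵢ) = Dirichlet(17, 14, 22, 8, 16).
For a Dirichlet(a₁,…,a_K) with all aᵢ > 1, the mode has j-th component (aⱼ − 1)/(Σaᵢ − K).
Here Σaᵢ = 77 and K = 5, so p(green) = (22 − 1)/(77 − 5) = 21/72 ≈ 0.2917.

MAP estimate of p(green) = 0.2917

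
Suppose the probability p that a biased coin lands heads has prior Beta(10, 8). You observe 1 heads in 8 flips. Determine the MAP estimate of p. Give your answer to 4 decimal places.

Prior: Beta(10, 8).
Data: 1 success in 8 trials. The binomial likelihood contributes p(1−p)^7, so the posterior is Beta(10+1, 8+7) = Beta(11, 15).
For Beta(a, b) with a, b > 1 the mode is (a−1)/(a+b−2) = 10/24 ≈ 0.4167.

p̂_MAP = 0.4167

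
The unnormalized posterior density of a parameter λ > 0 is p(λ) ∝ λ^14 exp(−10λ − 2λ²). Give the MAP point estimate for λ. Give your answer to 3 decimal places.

λ̂_MAP = 1.000

ℓ'(λ) = 14/λ − 10 − 4λ. Setting this to zero and multiplying by λ: 4λ² + 10λ − 14 = 0.
λ = (−10 + √(10² + 4·4·14)) / (2·4) = (−10 + √324) / 8 = (−10 + 18)/8 = 1.
ℓ''(λ) = −14/λ² − 4 < 0, confirming a maximum.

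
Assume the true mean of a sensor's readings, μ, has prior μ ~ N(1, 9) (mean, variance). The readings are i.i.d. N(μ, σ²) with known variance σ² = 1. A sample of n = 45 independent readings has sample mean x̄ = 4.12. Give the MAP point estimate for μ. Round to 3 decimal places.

μ̂_MAP = 4.112

n = 45, x̄ = 4.12.
For a Normal prior and Normal likelihood with known variance, the posterior is Normal; its mode equals its mean, the precision-weighted average.
Prior precision 1/σ₀² = 1/9; data precision n/σ² = 45/1 = 45.
μ̂ = ((1/9)·1 + 45·4.12) / (1/9 + 45) = (8348/45)/(406/9) = 4174/1015 ≈ 4.112.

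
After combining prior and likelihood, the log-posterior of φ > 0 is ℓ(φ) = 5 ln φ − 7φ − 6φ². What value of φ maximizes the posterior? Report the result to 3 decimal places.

ℓ'(φ) = 5/φ − 7 − 12φ. Setting this to zero and multiplying by φ: 12φ² + 7φ − 5 = 0.
φ = (−7 + √(7² + 4·12·5)) / (2·12) = (−7 + √289) / 24 = (−7 + 17)/24 = 5/12.
ℓ''(φ) = −5/φ² − 12 < 0, confirming a maximum.

φ̂_MAP = 0.417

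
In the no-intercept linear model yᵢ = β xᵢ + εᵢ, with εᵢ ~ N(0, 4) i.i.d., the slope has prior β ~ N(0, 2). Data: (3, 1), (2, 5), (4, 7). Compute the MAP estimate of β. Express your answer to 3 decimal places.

β̂_MAP = 1.323

log p(β | y) = −Σ(yᵢ − βxᵢ)²/(2·4) − β²/(2·2) + const.
Setting the derivative to zero: Σxᵢ(yᵢ − βxᵢ)/4 − β/2 = 0, so β = Σxᵢyᵢ / (Σxᵢ² + σ²/τ²).
Σxᵢyᵢ = 3·1 + 2·5 + 4·7 = 41; Σxᵢ² = 29; σ²/τ² = 2.
β̂_MAP = 41 / (29 + 2) = 41/31 ≈ 1.323.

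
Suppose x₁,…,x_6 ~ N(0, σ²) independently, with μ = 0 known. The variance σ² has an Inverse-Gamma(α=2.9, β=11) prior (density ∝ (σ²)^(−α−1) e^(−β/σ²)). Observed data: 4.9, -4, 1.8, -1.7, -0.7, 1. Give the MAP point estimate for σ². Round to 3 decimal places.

Sum of squared deviations about the known mean: SS = (4.9−0)² + (-4−0)² + (1.8−0)² + (-1.7−0)² + (-0.7−0)² + (1−0)² = 47.63.
The Normal likelihood contributes (σ²)^(−n/2) exp(−SS/(2σ²)), so the posterior is Inverse-Gamma(α + n/2, β + SS/2) = Inverse-Gamma(5.9, 34.815).
The mode of Inverse-Gamma(a, b) is b/(a+1) = 34.815/6.9 ≈ 5.046.

σ̂²_MAP = 5.046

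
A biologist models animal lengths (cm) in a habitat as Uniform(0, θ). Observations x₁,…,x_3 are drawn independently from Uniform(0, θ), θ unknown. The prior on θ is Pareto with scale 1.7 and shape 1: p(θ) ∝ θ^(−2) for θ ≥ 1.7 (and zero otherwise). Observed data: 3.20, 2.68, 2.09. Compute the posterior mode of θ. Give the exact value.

The Uniform(0, θ) likelihood is θ^(−n) for θ ≥ max(xᵢ), zero otherwise. Here max(xᵢ) = 3.20.
Posterior ∝ θ^(−2) · θ^(−3) = θ^(−5) on θ ≥ max(1.7, 3.20) = 3.20.
This density is strictly decreasing in θ, so the posterior mode lies at the lower boundary of the support.

θ̂_MAP = 3.20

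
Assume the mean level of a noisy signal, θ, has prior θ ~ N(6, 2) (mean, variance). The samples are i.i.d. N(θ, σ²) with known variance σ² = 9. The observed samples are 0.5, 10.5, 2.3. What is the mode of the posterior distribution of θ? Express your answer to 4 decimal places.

n = 3; x̄ = (0.5 + 10.5 + 2.3)/3 = 13.3/3 = 133/30 ≈ 4.4333.
For a Normal prior and Normal likelihood with known variance, the posterior is Normal; its mode equals its mean, the precision-weighted average.
Prior precision 1/σ₀² = 1/2 = 0.5; data precision n/σ² = 3/9 = 1/3.
θ̂ = (0.5·6 + (1/3)·(133/30)) / (0.5 + 1/3) = (403/90)/(5/6) = 403/75 ≈ 5.3733.

θ̂_MAP = 5.3733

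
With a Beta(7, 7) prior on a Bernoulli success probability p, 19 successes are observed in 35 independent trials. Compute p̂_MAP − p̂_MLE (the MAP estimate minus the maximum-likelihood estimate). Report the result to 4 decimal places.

MAP − MLE = -0.0109

Posterior is Beta(26, 23); MAP = (26−1)/(49−2) = 25/47 ≈ 0.53191.
MLE ignores the prior: p̂_MLE = k/n = 19/35 ≈ 0.54286.
Difference = 25/47 − 19/35 = -18/1645 ≈ -0.0109.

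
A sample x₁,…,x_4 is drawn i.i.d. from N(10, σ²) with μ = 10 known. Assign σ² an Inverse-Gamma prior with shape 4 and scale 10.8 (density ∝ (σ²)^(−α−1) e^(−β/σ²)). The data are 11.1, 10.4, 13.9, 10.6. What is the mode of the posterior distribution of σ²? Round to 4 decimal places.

Sum of squared deviations about the known mean: SS = (11.1−10)² + (10.4−10)² + (13.9−10)² + (10.6−10)² = 16.94.
The Normal likelihood contributes (σ²)^(−n/2) exp(−SS/(2σ²)), so the posterior is Inverse-Gamma(α + n/2, β + SS/2) = Inverse-Gamma(6, 19.27).
The mode of Inverse-Gamma(a, b) is b/(a+1) = 19.27/7 ≈ 2.7529.

σ̂²_MAP = 2.7529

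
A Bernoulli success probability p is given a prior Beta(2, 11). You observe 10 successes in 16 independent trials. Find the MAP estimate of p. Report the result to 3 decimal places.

Prior: Beta(2, 11).
Data: 10 successes in 16 trials. The binomial likelihood contributes p^10(1−p)^6, so the posterior is Beta(2+10, 11+6) = Beta(12, 17).
For Beta(a, b) with a, b > 1 the mode is (a−1)/(a+b−2) = 11/27 ≈ 0.407.

p̂_MAP = 0.407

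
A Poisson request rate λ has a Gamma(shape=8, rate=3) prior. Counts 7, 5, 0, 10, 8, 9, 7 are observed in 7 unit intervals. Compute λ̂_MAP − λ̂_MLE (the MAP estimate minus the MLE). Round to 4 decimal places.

MAP − MLE = -1.2714

Σxᵢ = 46. Posterior is Gamma(54, 10); MAP = (54−1)/10 = 53/10 ≈ 5.30000.
MLE = x̄ = 46/7 ≈ 6.57143.
Difference = 53/10 − 46/7 = -89/70 ≈ -1.2714.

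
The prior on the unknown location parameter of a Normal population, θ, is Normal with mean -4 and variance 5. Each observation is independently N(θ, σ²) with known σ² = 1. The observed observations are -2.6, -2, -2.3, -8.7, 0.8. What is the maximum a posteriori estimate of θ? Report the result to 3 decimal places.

θ̂_MAP = -3.000

n = 5; x̄ = ((-2.6) + (-2) + (-2.3) + (-8.7) + 0.8)/5 = -14.8/5 = -2.96.
For a Normal prior and Normal likelihood with known variance, the posterior is Normal; its mode equals its mean, the precision-weighted average.
Prior precision 1/σ₀² = 1/5 = 0.2; data precision n/σ² = 5/1 = 5.
θ̂ = (0.2·(-4) + 5·(-2.96)) / (0.2 + 5) = (-15.6)/5.2 = -3.000.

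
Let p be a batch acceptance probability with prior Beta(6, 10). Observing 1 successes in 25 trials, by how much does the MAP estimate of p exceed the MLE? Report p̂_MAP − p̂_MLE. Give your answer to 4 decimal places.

MAP − MLE = 0.1138

Posterior is Beta(7, 34); MAP = (7−1)/(41−2) = 6/39 ≈ 0.15385.
MLE ignores the prior: p̂_MLE = k/n = 1/25 ≈ 0.04000.
Difference = 6/39 − 1/25 = 37/325 ≈ 0.1138.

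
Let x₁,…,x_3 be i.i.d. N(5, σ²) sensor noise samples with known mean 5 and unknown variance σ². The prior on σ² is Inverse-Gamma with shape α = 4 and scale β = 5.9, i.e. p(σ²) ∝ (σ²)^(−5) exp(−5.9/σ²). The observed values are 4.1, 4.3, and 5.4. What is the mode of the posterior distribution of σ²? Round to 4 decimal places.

Sum of squared deviations about the known mean: SS = (4.1−5)² + (4.3−5)² + (5.4−5)² = 1.46.
The Normal likelihood contributes (σ²)^(−n/2) exp(−SS/(2σ²)), so the posterior is Inverse-Gamma(α + n/2, β + SS/2) = Inverse-Gamma(5.5, 6.63).
The mode of Inverse-Gamma(a, b) is b/(a+1) = 6.63/6.5 ≈ 1.0200.

σ̂²_MAP = 1.0200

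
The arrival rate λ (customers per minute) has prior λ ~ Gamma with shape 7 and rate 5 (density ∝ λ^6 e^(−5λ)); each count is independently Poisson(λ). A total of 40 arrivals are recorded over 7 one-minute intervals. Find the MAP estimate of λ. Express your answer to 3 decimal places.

Σxᵢ = 40, n = 7.
Posterior ∝ λ^6e^(−5λ) · λ^40e^(−7λ) = λ^46e^(−12λ), i.e. Gamma(shape=47, rate=12).
The mode of a Gamma(a, b) with a ≥ 1 (shape–rate) is (a−1)/b = 46/12 ≈ 3.833.

λ̂_MAP = 3.833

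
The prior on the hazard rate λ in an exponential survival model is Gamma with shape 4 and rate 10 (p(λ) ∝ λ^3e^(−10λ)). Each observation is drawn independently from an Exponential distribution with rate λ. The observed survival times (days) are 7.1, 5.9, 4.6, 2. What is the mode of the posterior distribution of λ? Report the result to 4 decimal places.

The Exponential(rate=λ) likelihood is ∝ λ^n e^(−λΣtᵢ). Here n = 4 and Σtᵢ = 7.1 + 5.9 + 4.6 + 2 = 19.6.
Posterior ∝ λ^3e^(−10λ) · λ^4e^(−19.6λ) = λ^7e^(−29.6λ), i.e. Gamma(8, 29.6).
Mode = (a−1)/b = 7/29.6 ≈ 0.2365.

λ̂_MAP = 0.2365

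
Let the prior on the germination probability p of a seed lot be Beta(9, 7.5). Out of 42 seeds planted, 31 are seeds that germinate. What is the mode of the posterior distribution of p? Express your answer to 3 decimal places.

Prior: Beta(9, 7.5).
Data: 31 successes in 42 trials. The binomial likelihood contributes p^31(1−p)^11, so the posterior is Beta(9+31, 7.5+11) = Beta(40, 18.5).
For Beta(a, b) with a, b > 1 the mode is (a−1)/(a+b−2) = 39/56.5 ≈ 0.690.

p̂_MAP = 0.690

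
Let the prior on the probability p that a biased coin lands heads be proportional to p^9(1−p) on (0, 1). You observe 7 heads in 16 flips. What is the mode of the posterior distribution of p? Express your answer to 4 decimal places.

p̂_MAP = 0.6154

The prior density ∝ p^9(1−p)^1 is the kernel of Beta(10, 2).
Data: 7 successes in 16 trials. The binomial likelihood contributes p^7(1−p)^9, so the posterior is Beta(10+7, 2+9) = Beta(17, 11).
For Beta(a, b) with a, b > 1 the mode is (a−1)/(a+b−2) = 16/26 ≈ 0.6154.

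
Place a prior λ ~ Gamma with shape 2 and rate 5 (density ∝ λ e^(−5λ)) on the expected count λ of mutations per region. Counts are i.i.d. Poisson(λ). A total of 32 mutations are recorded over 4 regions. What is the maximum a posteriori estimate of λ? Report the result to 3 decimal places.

λ̂_MAP = 3.667

Σxᵢ = 32, n = 4.
Posterior ∝ λe^(−5λ) · λ^32e^(−4λ) = λ^33e^(−9λ), i.e. Gamma(shape=34, rate=9).
The mode of a Gamma(a, b) with a ≥ 1 (shape–rate) is (a−1)/b = 33/9 ≈ 3.667.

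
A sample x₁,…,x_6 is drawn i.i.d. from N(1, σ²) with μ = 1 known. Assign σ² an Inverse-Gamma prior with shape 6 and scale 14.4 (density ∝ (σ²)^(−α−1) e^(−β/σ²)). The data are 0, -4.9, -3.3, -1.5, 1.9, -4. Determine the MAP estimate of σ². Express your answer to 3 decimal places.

σ̂²_MAP = 5.758

Sum of squared deviations about the known mean: SS = (0−1)² + (-4.9−1)² + (-3.3−1)² + (-1.5−1)² + (1.9−1)² + (-4−1)² = 86.36.
The Normal likelihood contributes (σ²)^(−n/2) exp(−SS/(2σ²)), so the posterior is Inverse-Gamma(α + n/2, β + SS/2) = Inverse-Gamma(9, 57.58).
The mode of Inverse-Gamma(a, b) is b/(a+1) = 57.58/10 ≈ 5.758.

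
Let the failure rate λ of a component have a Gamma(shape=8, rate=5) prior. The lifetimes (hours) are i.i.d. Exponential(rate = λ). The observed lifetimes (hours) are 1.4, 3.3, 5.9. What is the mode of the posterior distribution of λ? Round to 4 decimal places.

The Exponential(rate=λ) likelihood is ∝ λ^n e^(−λΣtᵢ). Here n = 3 and Σtᵢ = 1.4 + 3.3 + 5.9 = 10.6.
Posterior ∝ λ^7e^(−5λ) · λ^3e^(−10.6λ) = λ^10e^(−15.6λ), i.e. Gamma(11, 15.6).
Mode = (a−1)/b = 10/15.6 ≈ 0.6410.

λ̂_MAP = 0.6410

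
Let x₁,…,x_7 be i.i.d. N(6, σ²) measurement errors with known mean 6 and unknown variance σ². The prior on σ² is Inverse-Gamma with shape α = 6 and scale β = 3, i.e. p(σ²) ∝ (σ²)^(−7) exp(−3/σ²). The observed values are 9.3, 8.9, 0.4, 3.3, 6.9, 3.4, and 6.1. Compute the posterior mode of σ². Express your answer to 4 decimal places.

Sum of squared deviations about the known mean: SS = (9.3−6)² + (8.9−6)² + (0.4−6)² + (3.3−6)² + (6.9−6)² + (3.4−6)² + (6.1−6)² = 65.53.
The Normal likelihood contributes (σ²)^(−n/2) exp(−SS/(2σ²)), so the posterior is Inverse-Gamma(α + n/2, β + SS/2) = Inverse-Gamma(9.5, 35.765).
The mode of Inverse-Gamma(a, b) is b/(a+1) = 35.765/10.5 ≈ 3.4062.

σ̂²_MAP = 3.4062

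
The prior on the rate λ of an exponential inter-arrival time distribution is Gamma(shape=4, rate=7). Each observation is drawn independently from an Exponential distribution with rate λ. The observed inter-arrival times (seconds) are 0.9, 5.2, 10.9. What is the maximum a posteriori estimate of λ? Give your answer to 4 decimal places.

The Exponential(rate=λ) likelihood is ∝ λ^n e^(−λΣtᵢ). Here n = 3 and Σtᵢ = 0.9 + 5.2 + 10.9 = 17.
Posterior ∝ λ^3e^(−7λ) · λ^3e^(−17λ) = λ^6e^(−24λ), i.e. Gamma(7, 24).
Mode = (a−1)/b = 6/24 ≈ 0.2500.

λ̂_MAP = 0.2500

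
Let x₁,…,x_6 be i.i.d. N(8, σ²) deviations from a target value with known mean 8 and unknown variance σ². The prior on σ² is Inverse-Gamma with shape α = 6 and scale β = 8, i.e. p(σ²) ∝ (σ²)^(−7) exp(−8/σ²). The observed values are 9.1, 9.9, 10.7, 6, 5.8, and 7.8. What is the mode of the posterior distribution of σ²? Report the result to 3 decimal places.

σ̂²_MAP = 1.850

Sum of squared deviations about the known mean: SS = (9.1−8)² + (9.9−8)² + (10.7−8)² + (6−8)² + (5.8−8)² + (7.8−8)² = 20.99.
The Normal likelihood contributes (σ²)^(−n/2) exp(−SS/(2σ²)), so the posterior is Inverse-Gamma(α + n/2, β + SS/2) = Inverse-Gamma(9, 18.495).
The mode of Inverse-Gamma(a, b) is b/(a+1) = 18.495/10 ≈ 1.850.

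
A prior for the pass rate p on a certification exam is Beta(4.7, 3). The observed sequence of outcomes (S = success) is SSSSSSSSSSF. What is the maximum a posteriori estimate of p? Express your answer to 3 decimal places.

p̂_MAP = 0.820

Prior: Beta(4.7, 3).
Data: 10 successes in 11 trials (from the sequence). The binomial likelihood contributes p^10(1−p)^1, so the posterior is Beta(4.7+10, 3+1) = Beta(14.7, 4).
For Beta(a, b) with a, b > 1 the mode is (a−1)/(a+b−2) = 13.7/16.7 ≈ 0.820.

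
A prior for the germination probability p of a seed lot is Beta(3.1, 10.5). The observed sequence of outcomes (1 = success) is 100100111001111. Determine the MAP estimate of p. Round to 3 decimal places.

p̂_MAP = 0.417

Prior: Beta(3.1, 10.5).
Data: 9 successes in 15 trials (from the sequence). The binomial likelihood contributes p^9(1−p)^6, so the posterior is Beta(3.1+9, 10.5+6) = Beta(12.1, 16.5).
For Beta(a, b) with a, b > 1 the mode is (a−1)/(a+b−2) = 11.1/26.6 ≈ 0.417.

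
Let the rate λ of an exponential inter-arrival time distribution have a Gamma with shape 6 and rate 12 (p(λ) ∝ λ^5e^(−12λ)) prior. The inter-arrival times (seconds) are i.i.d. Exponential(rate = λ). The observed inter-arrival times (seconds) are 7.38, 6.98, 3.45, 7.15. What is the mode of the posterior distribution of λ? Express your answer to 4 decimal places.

The Exponential(rate=λ) likelihood is ∝ λ^n e^(−λΣtᵢ). Here n = 4 and Σtᵢ = 7.38 + 6.98 + 3.45 + 7.15 = 24.96.
Posterior ∝ λ^5e^(−12λ) · λ^4e^(−24.96λ) = λ^9e^(−36.96λ), i.e. Gamma(10, 36.96).
Mode = (a−1)/b = 9/36.96 ≈ 0.2435.

λ̂_MAP = 0.2435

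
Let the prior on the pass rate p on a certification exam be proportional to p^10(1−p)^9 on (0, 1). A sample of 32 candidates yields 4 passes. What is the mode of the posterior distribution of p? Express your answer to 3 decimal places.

The prior density ∝ p^10(1−p)^9 is the kernel of Beta(11, 10).
Data: 4 successes in 32 trials. The binomial likelihood contributes p^4(1−p)^28, so the posterior is Beta(11+4, 10+28) = Beta(15, 38).
For Beta(a, b) with a, b > 1 the mode is (a−1)/(a+b−2) = 14/51 ≈ 0.275.

p̂_MAP = 0.275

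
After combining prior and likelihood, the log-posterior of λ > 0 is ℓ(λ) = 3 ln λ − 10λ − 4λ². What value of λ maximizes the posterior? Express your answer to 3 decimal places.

λ̂_MAP = 0.250

ℓ'(λ) = 3/λ − 10 − 8λ. Setting this to zero and multiplying by λ: 8λ² + 10λ − 3 = 0.
λ = (−10 + √(10² + 4·8·3)) / (2·8) = (−10 + √196) / 16 = (−10 + 14)/16 = 1/4.
ℓ''(λ) = −3/λ² − 8 < 0, confirming a maximum.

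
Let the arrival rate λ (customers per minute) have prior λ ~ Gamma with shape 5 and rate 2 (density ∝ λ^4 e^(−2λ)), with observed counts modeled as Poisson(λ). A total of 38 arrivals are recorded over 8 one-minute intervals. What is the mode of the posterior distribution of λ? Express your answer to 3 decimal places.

Σxᵢ = 38, n = 8.
Posterior ∝ λ^4e^(−2λ) · λ^38e^(−8λ) = λ^42e^(−10λ), i.e. Gamma(shape=43, rate=10).
The mode of a Gamma(a, b) with a ≥ 1 (shape–rate) is (a−1)/b = 42/10 ≈ 4.200.

λ̂_MAP = 4.200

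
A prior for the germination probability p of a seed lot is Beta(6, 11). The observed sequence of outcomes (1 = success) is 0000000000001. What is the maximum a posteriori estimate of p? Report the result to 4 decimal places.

Prior: Beta(6, 11).
Data: 1 success in 13 trials (from the sequence). The binomial likelihood contributes p(1−p)^12, so the posterior is Beta(6+1, 11+12) = Beta(7, 23).
For Beta(a, b) with a, b > 1 the mode is (a−1)/(a+b−2) = 6/28 ≈ 0.2143.

p̂_MAP = 0.2143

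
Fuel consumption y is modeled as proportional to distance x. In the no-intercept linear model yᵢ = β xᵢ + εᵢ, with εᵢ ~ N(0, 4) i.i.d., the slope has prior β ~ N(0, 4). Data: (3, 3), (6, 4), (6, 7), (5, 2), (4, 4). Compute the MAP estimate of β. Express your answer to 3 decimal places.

log p(β | y) = −Σ(yᵢ − βxᵢ)²/(2·4) − β²/(2·4) + const.
Setting the derivative to zero: Σxᵢ(yᵢ − βxᵢ)/4 − β/4 = 0, so β = Σxᵢyᵢ / (Σxᵢ² + σ²/τ²).
Σxᵢyᵢ = 3·3 + 6·4 + 6·7 + 5·2 + 4·4 = 101; Σxᵢ² = 122; σ²/τ² = 1.
β̂_MAP = 101 / (122 + 1) = 101/123 ≈ 0.821.

β̂_MAP = 0.821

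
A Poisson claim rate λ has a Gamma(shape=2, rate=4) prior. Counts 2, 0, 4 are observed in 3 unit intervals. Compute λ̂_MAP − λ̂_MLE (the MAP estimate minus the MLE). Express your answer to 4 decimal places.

MAP − MLE = -1.0000

Σxᵢ = 6. Posterior is Gamma(8, 7); MAP = (8−1)/7 = 7/7 ≈ 1.00000.
MLE = x̄ = 6/3 ≈ 2.00000.
Difference = 7/7 − 6/3 = -1 ≈ -1.0000.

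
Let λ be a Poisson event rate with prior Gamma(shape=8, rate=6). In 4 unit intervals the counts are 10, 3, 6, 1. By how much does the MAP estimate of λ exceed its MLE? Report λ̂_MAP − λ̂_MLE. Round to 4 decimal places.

Σxᵢ = 20. Posterior is Gamma(28, 10); MAP = (28−1)/10 = 27/10 ≈ 2.70000.
MLE = x̄ = 20/4 ≈ 5.00000.
Difference = 27/10 − 20/4 = -23/10 ≈ -2.3000.

MAP − MLE = -2.3000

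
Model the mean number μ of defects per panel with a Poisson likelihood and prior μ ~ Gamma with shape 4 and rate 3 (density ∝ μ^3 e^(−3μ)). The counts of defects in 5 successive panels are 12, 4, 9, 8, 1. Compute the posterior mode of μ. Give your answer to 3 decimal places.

μ̂_MAP = 4.625

Σxᵢ = 12+4+9+8+1 = 34, with n = 5.
Posterior ∝ μ^3e^(−3μ) · μ^34e^(−5μ) = μ^37e^(−8μ), i.e. Gamma(shape=38, rate=8).
The mode of a Gamma(a, b) with a ≥ 1 (shape–rate) is (a−1)/b = 37/8 ≈ 4.625.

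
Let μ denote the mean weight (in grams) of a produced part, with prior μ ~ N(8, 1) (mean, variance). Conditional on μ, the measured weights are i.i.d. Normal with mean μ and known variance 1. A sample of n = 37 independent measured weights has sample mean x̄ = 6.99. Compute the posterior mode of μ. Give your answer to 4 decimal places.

μ̂_MAP = 7.0166

n = 37, x̄ = 6.99.
For a Normal prior and Normal likelihood with known variance, the posterior is Normal; its mode equals its mean, the precision-weighted average.
Prior precision 1/σ₀² = 1/1 = 1; data precision n/σ² = 37/1 = 37.
μ̂ = (1·8 + 37·6.99) / (1 + 37) = 266.63/38 = 26663/3800 ≈ 7.0166.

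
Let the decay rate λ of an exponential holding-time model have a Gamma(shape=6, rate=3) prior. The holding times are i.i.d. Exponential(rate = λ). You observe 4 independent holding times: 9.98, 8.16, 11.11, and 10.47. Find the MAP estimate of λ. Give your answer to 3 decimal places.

The Exponential(rate=λ) likelihood is ∝ λ^n e^(−λΣtᵢ). Here n = 4 and Σtᵢ = 9.98 + 8.16 + 11.11 + 10.47 = 39.72.
Posterior ∝ λ^5e^(−3λ) · λ^4e^(−39.72λ) = λ^9e^(−42.72λ), i.e. Gamma(10, 42.72).
Mode = (a−1)/b = 9/42.72 ≈ 0.211.

λ̂_MAP = 0.211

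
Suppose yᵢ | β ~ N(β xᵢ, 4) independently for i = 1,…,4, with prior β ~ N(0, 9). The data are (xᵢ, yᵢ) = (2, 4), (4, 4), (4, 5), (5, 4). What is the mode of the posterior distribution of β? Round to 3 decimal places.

log p(β | y) = −Σ(yᵢ − βxᵢ)²/(2·4) − β²/(2·9) + const.
Setting the derivative to zero: Σxᵢ(yᵢ − βxᵢ)/4 − β/9 = 0, so β = Σxᵢyᵢ / (Σxᵢ² + σ²/τ²).
Σxᵢyᵢ = 2·4 + 4·4 + 4·5 + 5·4 = 64; Σxᵢ² = 61; σ²/τ² = 4/9.
β̂_MAP = 64 / (61 + 4/9) = 64/(553/9) = 576/553 ≈ 1.042.

β̂_MAP = 1.042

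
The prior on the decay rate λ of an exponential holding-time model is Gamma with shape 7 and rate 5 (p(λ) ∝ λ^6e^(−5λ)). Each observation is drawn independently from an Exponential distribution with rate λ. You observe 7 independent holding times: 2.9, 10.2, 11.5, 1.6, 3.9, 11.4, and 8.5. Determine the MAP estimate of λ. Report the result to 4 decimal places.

The Exponential(rate=λ) likelihood is ∝ λ^n e^(−λΣtᵢ). Here n = 7 and Σtᵢ = 2.9 + 10.2 + 11.5 + 1.6 + 3.9 + 11.4 + 8.5 = 50.
Posterior ∝ λ^6e^(−5λ) · λ^7e^(−50λ) = λ^13e^(−55λ), i.e. Gamma(14, 55).
Mode = (a−1)/b = 13/55 ≈ 0.2364.

λ̂_MAP = 0.2364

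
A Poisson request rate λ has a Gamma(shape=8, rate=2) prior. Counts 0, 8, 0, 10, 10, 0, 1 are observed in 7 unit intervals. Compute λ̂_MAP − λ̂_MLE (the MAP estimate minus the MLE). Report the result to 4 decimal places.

Σxᵢ = 29. Posterior is Gamma(37, 9); MAP = (37−1)/9 = 36/9 ≈ 4.00000.
MLE = x̄ = 29/7 ≈ 4.14286.
Difference = 36/9 − 29/7 = -1/7 ≈ -0.1429.

MAP − MLE = -0.1429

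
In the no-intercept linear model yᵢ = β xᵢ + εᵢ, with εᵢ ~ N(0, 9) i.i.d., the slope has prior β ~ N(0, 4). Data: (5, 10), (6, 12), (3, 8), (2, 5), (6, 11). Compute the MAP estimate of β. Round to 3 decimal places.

β̂_MAP = 1.978

log p(β | y) = −Σ(yᵢ − βxᵢ)²/(2·9) − β²/(2·4) + const.
Setting the derivative to zero: Σxᵢ(yᵢ − βxᵢ)/9 − β/4 = 0, so β = Σxᵢyᵢ / (Σxᵢ² + σ²/τ²).
Σxᵢyᵢ = 5·10 + 6·12 + 3·8 + 2·5 + 6·11 = 222; Σxᵢ² = 110; σ²/τ² = 2.25.
β̂_MAP = 222 / (110 + 2.25) = 222/112.25 ≈ 1.978.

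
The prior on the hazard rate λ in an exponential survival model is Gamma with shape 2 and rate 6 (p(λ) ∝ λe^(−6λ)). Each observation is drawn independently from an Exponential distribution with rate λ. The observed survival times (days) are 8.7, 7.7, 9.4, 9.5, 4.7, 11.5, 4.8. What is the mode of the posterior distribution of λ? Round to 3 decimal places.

The Exponential(rate=λ) likelihood is ∝ λ^n e^(−λΣtᵢ). Here n = 7 and Σtᵢ = 8.7 + 7.7 + 9.4 + 9.5 + 4.7 + 11.5 + 4.8 = 56.3.
Posterior ∝ λe^(−6λ) · λ^7e^(−56.3λ) = λ^8e^(−62.3λ), i.e. Gamma(9, 62.3).
Mode = (a−1)/b = 8/62.3 ≈ 0.128.

λ̂_MAP = 0.128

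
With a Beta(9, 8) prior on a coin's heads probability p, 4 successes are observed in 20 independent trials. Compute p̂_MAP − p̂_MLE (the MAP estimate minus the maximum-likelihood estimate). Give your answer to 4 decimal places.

MAP − MLE = 0.1429

Posterior is Beta(13, 24); MAP = (13−1)/(37−2) = 12/35 ≈ 0.34286.
MLE ignores the prior: p̂_MLE = k/n = 4/20 ≈ 0.20000.
Difference = 12/35 − 4/20 = 1/7 ≈ 0.1429.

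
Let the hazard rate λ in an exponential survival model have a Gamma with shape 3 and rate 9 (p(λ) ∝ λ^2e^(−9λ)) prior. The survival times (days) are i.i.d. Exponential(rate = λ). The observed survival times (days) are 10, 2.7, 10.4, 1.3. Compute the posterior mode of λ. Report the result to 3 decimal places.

λ̂_MAP = 0.180

The Exponential(rate=λ) likelihood is ∝ λ^n e^(−λΣtᵢ). Here n = 4 and Σtᵢ = 10 + 2.7 + 10.4 + 1.3 = 24.4.
Posterior ∝ λ^2e^(−9λ) · λ^4e^(−24.4λ) = λ^6e^(−33.4λ), i.e. Gamma(7, 33.4).
Mode = (a−1)/b = 6/33.4 ≈ 0.180.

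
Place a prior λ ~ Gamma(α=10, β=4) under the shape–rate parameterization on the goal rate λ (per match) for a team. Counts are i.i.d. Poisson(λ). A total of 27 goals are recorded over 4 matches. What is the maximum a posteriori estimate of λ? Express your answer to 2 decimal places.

Σxᵢ = 27, n = 4.
Posterior ∝ λ^9e^(−4λ) · λ^27e^(−4λ) = λ^36e^(−8λ), i.e. Gamma(shape=37, rate=8).
The mode of a Gamma(a, b) with a ≥ 1 (shape–rate) is (a−1)/b = 36/8 ≈ 4.50.

λ̂_MAP = 4.50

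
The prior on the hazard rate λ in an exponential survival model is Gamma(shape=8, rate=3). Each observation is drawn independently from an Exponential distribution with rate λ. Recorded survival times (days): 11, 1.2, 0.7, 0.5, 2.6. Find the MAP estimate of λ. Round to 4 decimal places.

The Exponential(rate=λ) likelihood is ∝ λ^n e^(−λΣtᵢ). Here n = 5 and Σtᵢ = 11 + 1.2 + 0.7 + 0.5 + 2.6 = 16.
Posterior ∝ λ^7e^(−3λ) · λ^5e^(−16λ) = λ^12e^(−19λ), i.e. Gamma(13, 19).
Mode = (a−1)/b = 12/19 ≈ 0.6316.

λ̂_MAP = 0.6316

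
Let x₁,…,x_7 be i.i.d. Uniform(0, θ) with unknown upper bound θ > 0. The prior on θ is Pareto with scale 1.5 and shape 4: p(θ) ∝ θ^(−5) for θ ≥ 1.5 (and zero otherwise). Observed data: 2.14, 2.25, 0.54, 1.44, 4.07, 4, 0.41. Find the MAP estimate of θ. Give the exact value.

The Uniform(0, θ) likelihood is θ^(−n) for θ ≥ max(xᵢ), zero otherwise. Here max(xᵢ) = 4.07.
Posterior ∝ θ^(−5) · θ^(−7) = θ^(−12) on θ ≥ max(1.5, 4.07) = 4.07.
This density is strictly decreasing in θ, so the posterior mode lies at the lower boundary of the support.

θ̂_MAP = 4.07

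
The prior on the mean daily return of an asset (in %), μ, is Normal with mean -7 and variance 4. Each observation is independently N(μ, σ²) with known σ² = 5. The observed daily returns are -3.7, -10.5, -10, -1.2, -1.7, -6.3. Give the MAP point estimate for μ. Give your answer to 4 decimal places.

n = 6; x̄ = ((-3.7) + (-10.5) + (-10) + (-1.2) + (-1.7) + (-6.3))/6 = -33.4/6 = -167/30 ≈ -5.5667.
For a Normal prior and Normal likelihood with known variance, the posterior is Normal; its mode equals its mean, the precision-weighted average.
Prior precision 1/σ₀² = 1/4 = 0.25; data precision n/σ² = 6/5 = 1.2.
μ̂ = (0.25·(-7) + 1.2·(-167/30)) / (0.25 + 1.2) = (-8.43)/1.45 = -843/145 ≈ -5.8138.

μ̂_MAP = -5.8138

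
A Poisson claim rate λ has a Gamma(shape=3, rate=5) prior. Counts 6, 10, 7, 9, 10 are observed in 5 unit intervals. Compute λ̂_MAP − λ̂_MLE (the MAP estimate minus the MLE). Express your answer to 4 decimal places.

Σxᵢ = 42. Posterior is Gamma(45, 10); MAP = (45−1)/10 = 44/10 ≈ 4.40000.
MLE = x̄ = 42/5 ≈ 8.40000.
Difference = 44/10 − 42/5 = -4 ≈ -4.0000.

MAP − MLE = -4.0000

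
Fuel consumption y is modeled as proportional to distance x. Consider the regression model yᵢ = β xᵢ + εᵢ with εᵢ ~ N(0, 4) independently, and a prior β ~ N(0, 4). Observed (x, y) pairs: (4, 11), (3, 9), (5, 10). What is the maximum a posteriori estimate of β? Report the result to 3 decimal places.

β̂_MAP = 2.373

log p(β | y) = −Σ(yᵢ − βxᵢ)²/(2·4) − β²/(2·4) + const.
Setting the derivative to zero: Σxᵢ(yᵢ − βxᵢ)/4 − β/4 = 0, so β = Σxᵢyᵢ / (Σxᵢ² + σ²/τ²).
Σxᵢyᵢ = 4·11 + 3·9 + 5·10 = 121; Σxᵢ² = 50; σ²/τ² = 1.
β̂_MAP = 121 / (50 + 1) = 121/51 ≈ 2.373.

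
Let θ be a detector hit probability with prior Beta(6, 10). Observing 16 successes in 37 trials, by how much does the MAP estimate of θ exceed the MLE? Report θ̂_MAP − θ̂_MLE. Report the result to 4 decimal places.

Posterior is Beta(22, 31); MAP = (22−1)/(53−2) = 21/51 ≈ 0.41176.
MLE ignores the prior: θ̂_MLE = k/n = 16/37 ≈ 0.43243.
Difference = 21/51 − 16/37 = -13/629 ≈ -0.0207.

MAP − MLE = -0.0207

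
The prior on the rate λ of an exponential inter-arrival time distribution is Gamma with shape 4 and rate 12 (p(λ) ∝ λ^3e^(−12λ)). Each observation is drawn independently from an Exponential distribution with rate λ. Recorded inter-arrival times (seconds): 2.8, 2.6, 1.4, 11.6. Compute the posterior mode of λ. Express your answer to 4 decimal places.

λ̂_MAP = 0.2303

The Exponential(rate=λ) likelihood is ∝ λ^n e^(−λΣtᵢ). Here n = 4 and Σtᵢ = 2.8 + 2.6 + 1.4 + 11.6 = 18.4.
Posterior ∝ λ^3e^(−12λ) · λ^4e^(−18.4λ) = λ^7e^(−30.4λ), i.e. Gamma(8, 30.4).
Mode = (a−1)/b = 7/30.4 ≈ 0.2303.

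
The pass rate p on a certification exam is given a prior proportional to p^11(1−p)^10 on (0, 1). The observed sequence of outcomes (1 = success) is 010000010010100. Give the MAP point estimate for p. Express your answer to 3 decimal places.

The prior density ∝ p^11(1−p)^10 is the kernel of Beta(12, 11).
Data: 4 successes in 15 trials (from the sequence). The binomial likelihood contributes p^4(1−p)^11, so the posterior is Beta(12+4, 11+11) = Beta(16, 22).
For Beta(a, b) with a, b > 1 the mode is (a−1)/(a+b−2) = 15/36 ≈ 0.417.

p̂_MAP = 0.417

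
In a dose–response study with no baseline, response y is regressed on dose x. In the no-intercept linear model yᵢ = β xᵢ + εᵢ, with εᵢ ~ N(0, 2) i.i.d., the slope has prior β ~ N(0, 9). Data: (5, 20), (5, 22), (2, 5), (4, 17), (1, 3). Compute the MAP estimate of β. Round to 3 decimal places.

log p(β | y) = −Σ(yᵢ − βxᵢ)²/(2·2) − β²/(2·9) + const.
Setting the derivative to zero: Σxᵢ(yᵢ − βxᵢ)/2 − β/9 = 0, so β = Σxᵢyᵢ / (Σxᵢ² + σ²/τ²).
Σxᵢyᵢ = 5·20 + 5·22 + 2·5 + 4·17 + 1·3 = 291; Σxᵢ² = 71; σ²/τ² = 2/9.
β̂_MAP = 291 / (71 + 2/9) = 291/(641/9) = 2619/641 ≈ 4.086.

β̂_MAP = 4.086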